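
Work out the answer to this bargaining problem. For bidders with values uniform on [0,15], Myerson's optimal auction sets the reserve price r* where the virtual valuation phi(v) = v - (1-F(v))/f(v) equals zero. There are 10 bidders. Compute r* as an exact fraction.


Step 1: For U[0,15], F(v) = v/15 and f(v) = 1/15
Step 2: phi(v) = v - (1 - v/15)/(1/15) = v - (15 - v) = 2v - 15
Step 3: Set phi(r*) = 0: 2r* - 15 = 0
Step 4: r* = 15/2 (the number of bidders n = 10 does not enter)

15/2


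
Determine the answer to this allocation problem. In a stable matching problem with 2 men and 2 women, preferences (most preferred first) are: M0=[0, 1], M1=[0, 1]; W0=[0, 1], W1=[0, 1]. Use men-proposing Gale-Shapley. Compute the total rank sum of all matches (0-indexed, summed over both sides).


Step 1: Run Gale-Shapley (men propose, women hold best offer):
  M0 proposes to W0; she accepts
  M1 proposes to W0; rejected
  M1 proposes to W1; she accepts
Step 2: Final matching: W0-M0, W1-M1
Step 3: 0-indexed ranks (man's rank of his match, then woman's): 0 + 0 + 1 + 1
Step 4: Total rank sum = 2

2


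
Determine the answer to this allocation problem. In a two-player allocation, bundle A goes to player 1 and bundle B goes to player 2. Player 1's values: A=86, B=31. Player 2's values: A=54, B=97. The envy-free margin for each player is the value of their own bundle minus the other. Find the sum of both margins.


Step 1: Player 1's margin = v1(A) - v1(B) = 86 - 31 = 55
Step 2: Player 2's margin = v2(B) - v2(A) = 97 - 54 = 43
Step 3: Total margin = 55 + 43 = 98

98


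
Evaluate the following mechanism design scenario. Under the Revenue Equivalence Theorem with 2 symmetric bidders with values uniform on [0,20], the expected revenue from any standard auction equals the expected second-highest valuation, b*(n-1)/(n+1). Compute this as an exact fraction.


Step 1: By Revenue Equivalence, expected revenue = b*(n-1)/(n+1)
Step 2: Substituting n = 2, b = 20
Step 3: Revenue = 20*(2-1)/(2+1) = 20*1/3
Step 4: Revenue = 20/3

20/3


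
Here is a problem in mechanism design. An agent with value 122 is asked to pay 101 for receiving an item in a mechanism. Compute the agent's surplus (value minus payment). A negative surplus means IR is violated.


Step 1: Surplus = value - payment = 122 - 101 = 21
Step 2: IR is satisfied (surplus >= 0)

21


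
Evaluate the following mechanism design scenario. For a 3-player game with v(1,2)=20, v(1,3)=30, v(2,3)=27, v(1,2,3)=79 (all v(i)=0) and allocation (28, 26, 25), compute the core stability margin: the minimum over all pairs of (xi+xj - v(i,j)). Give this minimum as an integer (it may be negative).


Step 1: Slack for coalition (1,2): x1+x2 - v12 = 54 - 20 = 34
Step 2: Slack for coalition (1,3): x1+x3 - v13 = 53 - 30 = 23
Step 3: Slack for coalition (2,3): x2+x3 - v23 = 51 - 27 = 24
Step 4: Minimum slack = min(34, 23, 24) = 23, attained by (1,3); no pair can gain by deviating, so the allocation is in the core

23


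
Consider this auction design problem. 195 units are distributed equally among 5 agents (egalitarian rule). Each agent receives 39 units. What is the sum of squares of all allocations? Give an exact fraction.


Step 1: Each agent's share = 195/5 = 39
Step 2: Square of each share = (39)^2 = 1521
Step 3: Sum of squares = 5 * 1521 = 7605

7605


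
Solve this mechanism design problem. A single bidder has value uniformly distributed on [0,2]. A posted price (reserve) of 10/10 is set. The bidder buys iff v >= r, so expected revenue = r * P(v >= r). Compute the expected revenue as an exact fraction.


Step 1: Posted price r = 1, value support [0,2]
Step 2: P(v >= r) = (2 - 1)/2 = 1/2
Step 3: Expected revenue = r * P(v >= r) = 1 * 1/2
Step 4: Revenue = 1/2

1/2


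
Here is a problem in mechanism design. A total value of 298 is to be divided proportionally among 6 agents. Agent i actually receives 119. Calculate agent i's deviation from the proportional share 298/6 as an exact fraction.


Step 1: Proportional share = 298/6 = 149/3
Step 2: Agent's actual allocation = 119
Step 3: Excess = 119 - 149/3 = 208/3

208/3


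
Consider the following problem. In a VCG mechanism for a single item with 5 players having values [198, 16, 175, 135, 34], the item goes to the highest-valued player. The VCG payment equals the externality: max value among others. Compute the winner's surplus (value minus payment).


Step 1: The winner is the agent with the highest value: agent 0 with value 198
Step 2: Values of other agents: [16, 175, 135, 34]
Step 3: VCG payment = max of others' values = 175
Step 4: Surplus = 198 - 175 = 23

23


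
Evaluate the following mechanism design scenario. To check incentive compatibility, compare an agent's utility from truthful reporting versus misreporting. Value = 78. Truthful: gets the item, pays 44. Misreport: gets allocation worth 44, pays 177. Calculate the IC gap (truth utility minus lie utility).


Step 1: U(truth) = value - payment = 78 - 44 = 34
Step 2: U(lie) = allocation - payment = 44 - 177 = -133
Step 3: IC gap = 34 - (-133) = 167

167


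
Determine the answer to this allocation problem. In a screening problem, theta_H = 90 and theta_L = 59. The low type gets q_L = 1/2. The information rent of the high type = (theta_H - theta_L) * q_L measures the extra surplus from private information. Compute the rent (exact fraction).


Step 1: theta_H - theta_L = 90 - 59 = 31
Step 2: Information rent = (theta_H - theta_L) * q_L
Step 3: = 31 * 1/2
Step 4: = 31/2

31/2


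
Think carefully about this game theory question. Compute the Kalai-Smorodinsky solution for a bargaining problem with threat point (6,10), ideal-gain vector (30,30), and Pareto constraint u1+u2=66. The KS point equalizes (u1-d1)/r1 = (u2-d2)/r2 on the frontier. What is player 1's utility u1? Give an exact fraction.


Step 1: At the KS point, (u1-d1)/r1 = (u2-d2)/r2 = t and u1+u2 = 66
Step 2: u1 = d1 + r1*t and u2 = d2 + r2*t, so (d1 + r1*t) + (d2 + r2*t) = 66
Step 3: t = (66 - 6 - 10)/(30 + 30) = 50/60 = 5/6
Step 4: u1 = d1 + r1*t = 6 + 30 * 5/6 = 31
Step 5: (Check: u2 = d2 + r2*t = 35; u1+u2 = 31 + 35 = 66, on the frontier.)

31


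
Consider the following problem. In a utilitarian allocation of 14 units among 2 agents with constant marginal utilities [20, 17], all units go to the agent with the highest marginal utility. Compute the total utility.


Step 1: The marginal utilities are [20, 17]
Step 2: The highest marginal utility is 20
Step 3: All 14 units go to that agent
Step 4: Total utility = 20 * 14 = 280

280


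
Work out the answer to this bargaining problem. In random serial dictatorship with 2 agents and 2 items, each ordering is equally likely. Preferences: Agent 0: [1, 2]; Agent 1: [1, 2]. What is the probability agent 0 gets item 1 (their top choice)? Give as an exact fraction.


Step 1: Agent 0 wants item 1
Step 2: There are 2 possible orderings of agents
Step 3: In 1 orderings, agent 0 gets item 1
Step 4: Probability = 1/2

1/2


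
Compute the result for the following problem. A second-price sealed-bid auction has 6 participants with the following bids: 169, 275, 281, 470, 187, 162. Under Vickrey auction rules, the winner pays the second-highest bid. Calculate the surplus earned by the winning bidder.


Step 1: Sort bids in descending order: 470, 281, 275, 187, 169, 162
Step 2: The winning bid is the highest: 470
Step 3: The payment equals the second-highest bid: 281
Step 4: Surplus = winner's bid - payment = 470 - 281 = 189

189


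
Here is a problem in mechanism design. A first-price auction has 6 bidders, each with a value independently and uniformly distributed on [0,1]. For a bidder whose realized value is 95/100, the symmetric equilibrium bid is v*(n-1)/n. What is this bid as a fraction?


Step 1: The symmetric BNE bidding function is b(v) = v * (n-1) / n
Step 2: Substitute v = 19/20 and n = 6
Step 3: b = 19/20 * 5/6
Step 4: b = 19/24

19/24


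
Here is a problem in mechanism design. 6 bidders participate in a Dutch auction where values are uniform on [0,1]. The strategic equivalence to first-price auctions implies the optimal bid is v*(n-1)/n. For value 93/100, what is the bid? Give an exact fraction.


Step 1: Dutch auctions are strategically equivalent to first-price auctions
Step 2: The equilibrium bid is b(v) = v*(n-1)/n
Step 3: b = 93/100 * 5/6
Step 4: b = 31/40

31/40


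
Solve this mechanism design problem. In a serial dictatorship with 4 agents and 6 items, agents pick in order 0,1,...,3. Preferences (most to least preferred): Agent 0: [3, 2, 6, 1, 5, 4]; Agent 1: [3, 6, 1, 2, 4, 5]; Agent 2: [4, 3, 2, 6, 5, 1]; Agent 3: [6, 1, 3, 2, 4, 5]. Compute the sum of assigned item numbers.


Step 1: Agent 0 picks item 3
Step 2: Agent 1 picks item 6
Step 3: Agent 2 picks item 4
Step 4: Agent 3 picks item 1
Step 5: Sum = 3 + 6 + 4 + 1 = 14

14


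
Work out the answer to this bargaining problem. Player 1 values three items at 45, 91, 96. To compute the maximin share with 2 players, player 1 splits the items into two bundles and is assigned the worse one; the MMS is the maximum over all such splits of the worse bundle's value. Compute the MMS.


Step 1: Item values = 45, 91, 96
Step 2: Enumerate all 2-bundle partitions and take the smaller bundle:
  Partition 1: {45} vs {91,96} -> bundles 45, 187; min = 45
  Partition 2: {91} vs {45,96} -> bundles 91, 141; min = 91
  Partition 3: {96} vs {45,91} -> bundles 96, 136; min = 96
Step 3: MMS = max(45, 91, 96) = 96

96


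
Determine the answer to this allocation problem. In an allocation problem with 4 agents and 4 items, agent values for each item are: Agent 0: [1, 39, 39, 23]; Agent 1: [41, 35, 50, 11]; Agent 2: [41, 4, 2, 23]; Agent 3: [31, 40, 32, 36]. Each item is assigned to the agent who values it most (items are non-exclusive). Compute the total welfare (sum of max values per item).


Step 1: For each item, find the maximum value among all agents.
Step 2: Item 0 -> Agent 1 (value 41)
Step 3: Item 1 -> Agent 3 (value 40)
Step 4: Item 2 -> Agent 1 (value 50)
Step 5: Item 3 -> Agent 3 (value 36)
Step 6: Total welfare = 41 + 40 + 50 + 36 = 167

167


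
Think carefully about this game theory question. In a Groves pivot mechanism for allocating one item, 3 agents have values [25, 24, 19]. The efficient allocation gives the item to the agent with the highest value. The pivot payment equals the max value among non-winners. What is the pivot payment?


Step 1: The efficient winner is agent 0 with value 25
Step 2: Other agents' values: [24, 19]
Step 3: Pivot payment = max(others) = 24
Step 4: The winner pays 24

24


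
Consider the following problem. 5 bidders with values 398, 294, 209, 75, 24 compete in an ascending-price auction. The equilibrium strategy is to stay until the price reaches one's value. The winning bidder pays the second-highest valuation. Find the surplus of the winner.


Step 1: Identify the highest value: 398
Step 2: Identify the second-highest value: 294
Step 3: The final price = second-highest value = 294
Step 4: Surplus = 398 - 294 = 104

104


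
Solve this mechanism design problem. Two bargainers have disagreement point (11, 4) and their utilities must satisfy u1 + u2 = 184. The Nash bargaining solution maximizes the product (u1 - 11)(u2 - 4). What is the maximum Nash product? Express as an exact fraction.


Step 1: The Nash solution splits surplus symmetrically above the disagreement point
Step 2: u1 = (total + d1 - d2)/2 = (184 + 11 - 4)/2 = 191/2
Step 3: u2 = (total - d1 + d2)/2 = (184 - 11 + 4)/2 = 177/2
Step 4: Nash product = (191/2 - 11) * (177/2 - 4)
Step 5: = 169/2 * 169/2 = 28561/4

28561/4


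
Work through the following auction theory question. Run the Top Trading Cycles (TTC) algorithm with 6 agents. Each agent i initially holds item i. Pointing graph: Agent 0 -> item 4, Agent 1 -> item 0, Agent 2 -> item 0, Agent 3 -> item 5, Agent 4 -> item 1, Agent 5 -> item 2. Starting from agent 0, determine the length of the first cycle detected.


Step 1: Trace the pointer graph from agent 0: 0 -> 4 -> 1 -> 0
Step 2: A cycle is detected when we revisit agent 0
Step 3: The cycle is: 0 -> 4 -> 1 -> 0
Step 4: Cycle length = 3

3


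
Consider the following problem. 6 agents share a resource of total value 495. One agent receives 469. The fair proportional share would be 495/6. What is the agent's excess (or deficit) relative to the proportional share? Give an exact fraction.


Step 1: Proportional share = 495/6 = 165/2
Step 2: Agent's actual allocation = 469
Step 3: Excess = 469 - 165/2 = 773/2

773/2


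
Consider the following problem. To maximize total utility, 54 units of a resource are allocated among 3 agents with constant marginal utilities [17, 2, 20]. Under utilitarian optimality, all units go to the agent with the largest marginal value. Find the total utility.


Step 1: The marginal utilities are [17, 2, 20]
Step 2: The highest marginal utility is 20
Step 3: All 54 units go to that agent
Step 4: Total utility = 20 * 54 = 1080

1080


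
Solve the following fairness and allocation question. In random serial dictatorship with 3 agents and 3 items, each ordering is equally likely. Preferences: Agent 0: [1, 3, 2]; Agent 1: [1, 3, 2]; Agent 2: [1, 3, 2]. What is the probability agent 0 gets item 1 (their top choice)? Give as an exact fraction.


Step 1: Agent 0 wants item 1
Step 2: There are 6 possible orderings of agents
Step 3: In 2 orderings, agent 0 gets item 1
Step 4: Probability = 2/6 = 1/3

1/3


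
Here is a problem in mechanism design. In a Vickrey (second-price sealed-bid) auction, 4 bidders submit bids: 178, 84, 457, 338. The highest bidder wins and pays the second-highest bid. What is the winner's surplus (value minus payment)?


Step 1: Sort bids in descending order: 457, 338, 178, 84
Step 2: The winning bid is the highest: 457
Step 3: The payment equals the second-highest bid: 338
Step 4: Surplus = winner's bid - payment = 457 - 338 = 119

119


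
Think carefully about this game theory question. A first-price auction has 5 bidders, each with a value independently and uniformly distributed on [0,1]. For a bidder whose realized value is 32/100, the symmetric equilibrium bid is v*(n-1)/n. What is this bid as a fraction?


Step 1: The symmetric BNE bidding function is b(v) = v * (n-1) / n
Step 2: Substitute v = 8/25 and n = 5
Step 3: b = 8/25 * 4/5
Step 4: b = 32/125

32/125


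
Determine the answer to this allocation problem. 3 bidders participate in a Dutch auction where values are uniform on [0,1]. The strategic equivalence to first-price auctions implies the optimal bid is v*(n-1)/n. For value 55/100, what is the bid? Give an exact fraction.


Step 1: Dutch auctions are strategically equivalent to first-price auctions
Step 2: The equilibrium bid is b(v) = v*(n-1)/n
Step 3: b = 11/20 * 2/3
Step 4: b = 11/30

11/30


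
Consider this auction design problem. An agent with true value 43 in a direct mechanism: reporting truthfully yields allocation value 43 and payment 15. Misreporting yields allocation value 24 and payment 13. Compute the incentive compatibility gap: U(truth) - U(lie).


Step 1: U(truth) = value - payment = 43 - 15 = 28
Step 2: U(lie) = allocation - payment = 24 - 13 = 11
Step 3: IC gap = 28 - 11 = 17

17


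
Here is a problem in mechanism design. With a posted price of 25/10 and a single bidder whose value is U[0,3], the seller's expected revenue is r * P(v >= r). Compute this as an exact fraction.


Step 1: Posted price r = 5/2, value support [0,3]
Step 2: P(v >= r) = (3 - 5/2)/3 = 1/6
Step 3: Expected revenue = r * P(v >= r) = 5/2 * 1/6
Step 4: Revenue = 5/12

5/12


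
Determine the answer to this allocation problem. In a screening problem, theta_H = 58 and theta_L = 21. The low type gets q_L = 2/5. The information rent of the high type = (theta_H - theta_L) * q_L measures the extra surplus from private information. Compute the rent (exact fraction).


Step 1: theta_H - theta_L = 58 - 21 = 37
Step 2: Information rent = (theta_H - theta_L) * q_L
Step 3: = 37 * 2/5
Step 4: = 74/5

74/5


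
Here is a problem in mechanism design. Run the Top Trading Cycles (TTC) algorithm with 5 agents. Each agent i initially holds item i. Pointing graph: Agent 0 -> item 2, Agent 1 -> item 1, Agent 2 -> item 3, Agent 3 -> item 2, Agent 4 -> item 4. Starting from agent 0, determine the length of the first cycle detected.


Step 1: Trace the pointer graph from agent 0: 0 -> 2 -> 3 -> 2
Step 2: A cycle is detected when we revisit agent 2
Step 3: The cycle is: 2 -> 3 -> 2
Step 4: Cycle length = 2

2


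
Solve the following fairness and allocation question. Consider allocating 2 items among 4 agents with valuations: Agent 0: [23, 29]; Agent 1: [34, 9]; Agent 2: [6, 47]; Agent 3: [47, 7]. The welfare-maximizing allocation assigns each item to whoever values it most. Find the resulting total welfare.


Step 1: For each item, find the maximum value among all agents.
Step 2: Item 0 -> Agent 3 (value 47)
Step 3: Item 1 -> Agent 2 (value 47)
Step 4: Total welfare = 47 + 47 = 94

94


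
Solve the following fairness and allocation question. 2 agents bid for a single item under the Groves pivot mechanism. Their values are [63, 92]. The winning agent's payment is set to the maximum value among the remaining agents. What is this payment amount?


Step 1: The efficient winner is agent 1 with value 92
Step 2: Other agents' values: [63]
Step 3: Pivot payment = max(others) = 63
Step 4: The winner pays 63

63


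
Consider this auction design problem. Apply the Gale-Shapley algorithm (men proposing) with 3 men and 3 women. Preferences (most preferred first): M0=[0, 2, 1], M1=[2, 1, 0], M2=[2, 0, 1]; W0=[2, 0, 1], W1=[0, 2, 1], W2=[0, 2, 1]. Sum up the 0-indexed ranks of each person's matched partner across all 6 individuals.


Step 1: Run Gale-Shapley (men propose, women hold best offer):
  M0 proposes to W0; she accepts
  M1 proposes to W2; she accepts
  M2 proposes to W2; she switches from M1
  M1 proposes to W1; she accepts
Step 2: Final matching: W0-M0, W1-M1, W2-M2
Step 3: 0-indexed ranks (man's rank of his match, then woman's): 0 + 1 + 1 + 2 + 0 + 1
Step 4: Total rank sum = 5

5


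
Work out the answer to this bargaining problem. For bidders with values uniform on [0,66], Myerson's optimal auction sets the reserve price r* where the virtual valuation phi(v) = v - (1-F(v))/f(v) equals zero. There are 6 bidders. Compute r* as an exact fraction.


Step 1: For U[0,66], F(v) = v/66 and f(v) = 1/66
Step 2: phi(v) = v - (1 - v/66)/(1/66) = v - (66 - v) = 2v - 66
Step 3: Set phi(r*) = 0: 2r* - 66 = 0
Step 4: r* = 66/2 = 33 (the number of bidders n = 6 does not enter)

33


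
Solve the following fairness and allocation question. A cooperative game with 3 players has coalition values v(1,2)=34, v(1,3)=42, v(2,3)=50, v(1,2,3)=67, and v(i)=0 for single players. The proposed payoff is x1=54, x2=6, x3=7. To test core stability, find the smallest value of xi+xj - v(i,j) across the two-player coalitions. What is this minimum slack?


Step 1: Slack for coalition (1,2): x1+x2 - v12 = 60 - 34 = 26
Step 2: Slack for coalition (1,3): x1+x3 - v13 = 61 - 42 = 19
Step 3: Slack for coalition (2,3): x2+x3 - v23 = 13 - 50 = -37
Step 4: Minimum slack = min(26, 19, -37) = -37, attained by (2,3); coalition (2,3) can block (slack < 0), so the allocation is not in the core

-37


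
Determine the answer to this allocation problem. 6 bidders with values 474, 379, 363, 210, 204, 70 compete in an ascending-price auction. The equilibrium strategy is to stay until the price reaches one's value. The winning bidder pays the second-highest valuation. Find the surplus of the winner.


Step 1: Identify the highest value: 474
Step 2: Identify the second-highest value: 379
Step 3: The final price = second-highest value = 379
Step 4: Surplus = 474 - 379 = 95

95


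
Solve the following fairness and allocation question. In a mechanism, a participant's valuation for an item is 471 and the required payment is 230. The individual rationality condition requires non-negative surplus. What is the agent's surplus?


Step 1: Surplus = value - payment = 471 - 230 = 241
Step 2: IR is satisfied (surplus >= 0)

241


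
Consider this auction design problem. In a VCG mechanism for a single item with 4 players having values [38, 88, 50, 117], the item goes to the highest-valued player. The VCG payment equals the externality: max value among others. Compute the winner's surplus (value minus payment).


Step 1: The winner is the agent with the highest value: agent 3 with value 117
Step 2: Values of other agents: [38, 88, 50]
Step 3: VCG payment = max of others' values = 88
Step 4: Surplus = 117 - 88 = 29

29


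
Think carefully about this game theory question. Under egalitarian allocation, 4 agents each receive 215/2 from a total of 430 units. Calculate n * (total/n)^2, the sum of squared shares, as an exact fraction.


Step 1: Each agent's share = 430/4 = 215/2
Step 2: Square of each share = (215/2)^2 = 46225/4
Step 3: Sum of squares = 4 * 46225/4 = 46225

46225


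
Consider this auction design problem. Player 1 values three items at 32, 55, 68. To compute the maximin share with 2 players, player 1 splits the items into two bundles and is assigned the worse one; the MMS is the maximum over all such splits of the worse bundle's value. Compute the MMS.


Step 1: Item values = 32, 55, 68
Step 2: Enumerate all 2-bundle partitions and take the smaller bundle:
  Partition 1: {32} vs {55,68} -> bundles 32, 123; min = 32
  Partition 2: {55} vs {32,68} -> bundles 55, 100; min = 55
  Partition 3: {68} vs {32,55} -> bundles 68, 87; min = 68
Step 3: MMS = max(32, 55, 68) = 68

68


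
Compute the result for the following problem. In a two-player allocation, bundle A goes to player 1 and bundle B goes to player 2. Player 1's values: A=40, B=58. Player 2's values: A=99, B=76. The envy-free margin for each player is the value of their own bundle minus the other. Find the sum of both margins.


Step 1: Player 1's margin = v1(A) - v1(B) = 40 - 58 = -18
Step 2: Player 2's margin = v2(B) - v2(A) = 76 - 99 = -23
Step 3: Total margin = -18 + -23 = -41

-41


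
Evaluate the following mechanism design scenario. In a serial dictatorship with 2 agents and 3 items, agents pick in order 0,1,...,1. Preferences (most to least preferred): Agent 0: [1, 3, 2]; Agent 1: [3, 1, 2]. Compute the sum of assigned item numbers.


Step 1: Agent 0 picks item 1
Step 2: Agent 1 picks item 3
Step 3: Sum = 1 + 3 = 4

4


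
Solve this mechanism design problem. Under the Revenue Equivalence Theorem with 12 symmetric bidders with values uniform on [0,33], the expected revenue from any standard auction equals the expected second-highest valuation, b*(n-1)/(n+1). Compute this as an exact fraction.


Step 1: By Revenue Equivalence, expected revenue = b*(n-1)/(n+1)
Step 2: Substituting n = 12, b = 33
Step 3: Revenue = 33*(12-1)/(12+1) = 33*11/13
Step 4: Revenue = 363/13

363/13


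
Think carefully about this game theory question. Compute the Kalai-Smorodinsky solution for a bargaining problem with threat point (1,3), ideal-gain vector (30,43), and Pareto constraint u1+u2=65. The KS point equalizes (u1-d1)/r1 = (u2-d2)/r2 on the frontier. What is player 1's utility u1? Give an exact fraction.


Step 1: At the KS point, (u1-d1)/r1 = (u2-d2)/r2 = t and u1+u2 = 65
Step 2: u1 = d1 + r1*t and u2 = d2 + r2*t, so (d1 + r1*t) + (d2 + r2*t) = 65
Step 3: t = (65 - 1 - 3)/(30 + 43) = 61/73
Step 4: u1 = d1 + r1*t = 1 + 30 * 61/73 = 1903/73
Step 5: (Check: u2 = d2 + r2*t = 2842/73; u1+u2 = 1903/73 + 2842/73 = 65, on the frontier.)

1903/73


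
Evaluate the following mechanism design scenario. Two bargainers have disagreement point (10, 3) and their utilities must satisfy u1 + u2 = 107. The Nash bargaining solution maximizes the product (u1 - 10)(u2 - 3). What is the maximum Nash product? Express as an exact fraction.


Step 1: The Nash solution splits surplus symmetrically above the disagreement point
Step 2: u1 = (total + d1 - d2)/2 = (107 + 10 - 3)/2 = 57
Step 3: u2 = (total - d1 + d2)/2 = (107 - 10 + 3)/2 = 50
Step 4: Nash product = (57 - 10) * (50 - 3)
Step 5: = 47 * 47 = 2209

2209


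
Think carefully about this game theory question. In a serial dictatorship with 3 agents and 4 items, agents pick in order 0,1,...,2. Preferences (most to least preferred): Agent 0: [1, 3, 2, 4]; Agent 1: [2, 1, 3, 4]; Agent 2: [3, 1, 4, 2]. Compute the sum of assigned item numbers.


Step 1: Agent 0 picks item 1
Step 2: Agent 1 picks item 2
Step 3: Agent 2 picks item 3
Step 4: Sum = 1 + 2 + 3 = 6

6


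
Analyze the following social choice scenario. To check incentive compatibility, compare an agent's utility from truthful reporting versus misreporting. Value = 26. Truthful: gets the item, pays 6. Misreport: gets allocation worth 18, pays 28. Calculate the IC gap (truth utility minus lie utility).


Step 1: U(truth) = value - payment = 26 - 6 = 20
Step 2: U(lie) = allocation - payment = 18 - 28 = -10
Step 3: IC gap = 20 - (-10) = 30

30


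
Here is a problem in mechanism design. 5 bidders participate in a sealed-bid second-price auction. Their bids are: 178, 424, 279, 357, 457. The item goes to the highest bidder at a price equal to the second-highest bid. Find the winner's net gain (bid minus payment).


Step 1: Sort bids in descending order: 457, 424, 357, 279, 178
Step 2: The winning bid is the highest: 457
Step 3: The payment equals the second-highest bid: 424
Step 4: Surplus = winner's bid - payment = 457 - 424 = 33

33


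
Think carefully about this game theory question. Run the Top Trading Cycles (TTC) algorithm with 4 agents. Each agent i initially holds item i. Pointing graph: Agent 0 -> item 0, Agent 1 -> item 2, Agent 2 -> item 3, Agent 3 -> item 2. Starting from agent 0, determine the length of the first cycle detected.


Step 1: Trace the pointer graph from agent 0: 0 -> 0
Step 2: A cycle is detected when we revisit agent 0
Step 3: The cycle is: 0 -> 0
Step 4: Cycle length = 1

1


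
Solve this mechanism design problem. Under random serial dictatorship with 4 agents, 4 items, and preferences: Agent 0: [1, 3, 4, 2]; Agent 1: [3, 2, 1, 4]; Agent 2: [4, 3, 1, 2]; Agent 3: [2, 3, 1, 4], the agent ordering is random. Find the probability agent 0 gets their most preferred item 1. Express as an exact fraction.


Step 1: Agent 0 wants item 1
Step 2: There are 24 possible orderings of agents
Step 3: In 24 orderings, agent 0 gets item 1
Step 4: Probability = 24/24 = 1

1


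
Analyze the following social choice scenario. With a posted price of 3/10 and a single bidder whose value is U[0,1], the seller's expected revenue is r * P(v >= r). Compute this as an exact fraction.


Step 1: Posted price r = 3/10, value support [0,1]
Step 2: P(v >= r) = (1 - 3/10)/1 = 7/10
Step 3: Expected revenue = r * P(v >= r) = 3/10 * 7/10
Step 4: Revenue = 21/100

21/100


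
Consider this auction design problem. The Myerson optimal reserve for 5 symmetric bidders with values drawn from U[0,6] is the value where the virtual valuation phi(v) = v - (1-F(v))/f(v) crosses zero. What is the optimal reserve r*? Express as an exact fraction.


Step 1: For U[0,6], F(v) = v/6 and f(v) = 1/6
Step 2: phi(v) = v - (1 - v/6)/(1/6) = v - (6 - v) = 2v - 6
Step 3: Set phi(r*) = 0: 2r* - 6 = 0
Step 4: r* = 6/2 = 3 (the number of bidders n = 5 does not enter)

3


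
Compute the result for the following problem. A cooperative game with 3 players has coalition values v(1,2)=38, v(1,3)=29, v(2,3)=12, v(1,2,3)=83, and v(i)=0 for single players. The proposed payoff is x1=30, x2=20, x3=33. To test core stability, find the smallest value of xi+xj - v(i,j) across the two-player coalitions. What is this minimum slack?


Step 1: Slack for coalition (1,2): x1+x2 - v12 = 50 - 38 = 12
Step 2: Slack for coalition (1,3): x1+x3 - v13 = 63 - 29 = 34
Step 3: Slack for coalition (2,3): x2+x3 - v23 = 53 - 12 = 41
Step 4: Minimum slack = min(12, 34, 41) = 12, attained by (1,2); no pair can gain by deviating, so the allocation is in the core

12


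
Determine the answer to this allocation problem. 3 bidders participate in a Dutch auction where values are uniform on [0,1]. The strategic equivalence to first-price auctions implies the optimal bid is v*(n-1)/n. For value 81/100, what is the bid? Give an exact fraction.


Step 1: Dutch auctions are strategically equivalent to first-price auctions
Step 2: The equilibrium bid is b(v) = v*(n-1)/n
Step 3: b = 81/100 * 2/3
Step 4: b = 27/50

27/50


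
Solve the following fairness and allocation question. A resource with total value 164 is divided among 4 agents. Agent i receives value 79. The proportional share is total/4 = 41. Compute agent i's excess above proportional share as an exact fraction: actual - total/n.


Step 1: Proportional share = 164/4 = 41
Step 2: Agent's actual allocation = 79
Step 3: Excess = 79 - 41 = 38

38


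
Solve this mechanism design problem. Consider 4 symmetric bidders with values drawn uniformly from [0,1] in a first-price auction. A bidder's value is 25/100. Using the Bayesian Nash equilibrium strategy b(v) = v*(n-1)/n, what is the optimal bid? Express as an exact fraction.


Step 1: The symmetric BNE bidding function is b(v) = v * (n-1) / n
Step 2: Substitute v = 1/4 and n = 4
Step 3: b = 1/4 * 3/4
Step 4: b = 3/16

3/16


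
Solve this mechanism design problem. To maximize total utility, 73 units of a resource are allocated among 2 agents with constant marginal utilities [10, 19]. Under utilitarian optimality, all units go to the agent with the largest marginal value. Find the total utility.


Step 1: The marginal utilities are [10, 19]
Step 2: The highest marginal utility is 19
Step 3: All 73 units go to that agent
Step 4: Total utility = 19 * 73 = 1387

1387


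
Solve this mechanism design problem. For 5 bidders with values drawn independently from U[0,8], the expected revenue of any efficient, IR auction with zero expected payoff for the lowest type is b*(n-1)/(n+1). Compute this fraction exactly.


Step 1: By Revenue Equivalence, expected revenue = b*(n-1)/(n+1)
Step 2: Substituting n = 5, b = 8
Step 3: Revenue = 8*(5-1)/(5+1) = 8*4/6
Step 4: Revenue = 32/6 = 16/3

16/3


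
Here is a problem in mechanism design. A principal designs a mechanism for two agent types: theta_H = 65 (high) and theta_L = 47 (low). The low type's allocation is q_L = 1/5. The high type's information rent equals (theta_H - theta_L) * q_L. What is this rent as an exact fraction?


Step 1: theta_H - theta_L = 65 - 47 = 18
Step 2: Information rent = (theta_H - theta_L) * q_L
Step 3: = 18 * 1/5
Step 4: = 18/5

18/5


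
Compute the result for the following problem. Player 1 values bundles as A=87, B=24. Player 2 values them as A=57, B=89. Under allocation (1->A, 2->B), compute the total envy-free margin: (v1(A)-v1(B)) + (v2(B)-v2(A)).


Step 1: Player 1's margin = v1(A) - v1(B) = 87 - 24 = 63
Step 2: Player 2's margin = v2(B) - v2(A) = 89 - 57 = 32
Step 3: Total margin = 63 + 32 = 95

95


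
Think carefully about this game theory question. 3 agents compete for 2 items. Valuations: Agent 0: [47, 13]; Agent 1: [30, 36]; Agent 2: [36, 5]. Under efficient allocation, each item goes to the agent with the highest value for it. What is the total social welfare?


Step 1: For each item, find the maximum value among all agents.
Step 2: Item 0 -> Agent 0 (value 47)
Step 3: Item 1 -> Agent 1 (value 36)
Step 4: Total welfare = 47 + 36 = 83

83


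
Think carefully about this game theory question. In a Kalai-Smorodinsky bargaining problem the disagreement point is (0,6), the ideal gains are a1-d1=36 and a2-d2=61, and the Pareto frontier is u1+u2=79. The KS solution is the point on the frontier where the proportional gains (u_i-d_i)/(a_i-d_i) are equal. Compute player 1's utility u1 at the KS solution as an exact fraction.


Step 1: At the KS point, (u1-d1)/r1 = (u2-d2)/r2 = t and u1+u2 = 79
Step 2: u1 = d1 + r1*t and u2 = d2 + r2*t, so (d1 + r1*t) + (d2 + r2*t) = 79
Step 3: t = (79 - 0 - 6)/(36 + 61) = 73/97
Step 4: u1 = d1 + r1*t = 0 + 36 * 73/97 = 2628/97
Step 5: (Check: u2 = d2 + r2*t = 5035/97; u1+u2 = 2628/97 + 5035/97 = 79, on the frontier.)

2628/97


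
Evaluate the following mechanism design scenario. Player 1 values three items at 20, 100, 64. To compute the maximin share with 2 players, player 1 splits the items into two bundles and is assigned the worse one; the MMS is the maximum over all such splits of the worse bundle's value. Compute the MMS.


Step 1: Item values = 20, 100, 64
Step 2: Enumerate all 2-bundle partitions and take the smaller bundle:
  Partition 1: {20} vs {100,64} -> bundles 20, 164; min = 20
  Partition 2: {100} vs {20,64} -> bundles 100, 84; min = 84
  Partition 3: {64} vs {20,100} -> bundles 64, 120; min = 64
Step 3: MMS = max(20, 84, 64) = 84

84


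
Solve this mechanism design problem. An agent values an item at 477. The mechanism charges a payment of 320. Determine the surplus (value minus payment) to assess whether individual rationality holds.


Step 1: Surplus = value - payment = 477 - 320 = 157
Step 2: IR is satisfied (surplus >= 0)

157


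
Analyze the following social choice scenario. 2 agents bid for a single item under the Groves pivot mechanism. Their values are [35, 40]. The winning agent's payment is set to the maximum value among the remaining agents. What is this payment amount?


Step 1: The efficient winner is agent 1 with value 40
Step 2: Other agents' values: [35]
Step 3: Pivot payment = max(others) = 35
Step 4: The winner pays 35

35


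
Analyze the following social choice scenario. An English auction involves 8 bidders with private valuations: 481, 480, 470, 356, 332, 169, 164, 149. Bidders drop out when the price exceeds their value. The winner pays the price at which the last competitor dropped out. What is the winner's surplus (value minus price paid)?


Step 1: Identify the highest value: 481
Step 2: Identify the second-highest value: 480
Step 3: The final price = second-highest value = 480
Step 4: Surplus = 481 - 480 = 1

1


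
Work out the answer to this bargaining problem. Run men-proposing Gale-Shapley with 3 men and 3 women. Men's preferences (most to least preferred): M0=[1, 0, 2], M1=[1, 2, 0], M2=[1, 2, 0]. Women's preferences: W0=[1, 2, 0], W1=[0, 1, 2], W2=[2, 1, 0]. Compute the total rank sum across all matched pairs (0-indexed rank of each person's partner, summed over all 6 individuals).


Step 1: Run Gale-Shapley (men propose, women hold best offer):
  M0 proposes to W1; she accepts
  M1 proposes to W1; rejected
  M1 proposes to W2; she accepts
  M2 proposes to W1; rejected
  M2 proposes to W2; she switches from M1
  M1 proposes to W0; she accepts
Step 2: Final matching: W0-M1, W1-M0, W2-M2
Step 3: 0-indexed ranks (man's rank of his match, then woman's): 2 + 0 + 0 + 0 + 1 + 0
Step 4: Total rank sum = 3

3


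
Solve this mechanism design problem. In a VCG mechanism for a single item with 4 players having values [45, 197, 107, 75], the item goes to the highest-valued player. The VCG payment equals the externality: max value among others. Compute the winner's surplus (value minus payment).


Step 1: The winner is the agent with the highest value: agent 1 with value 197
Step 2: Values of other agents: [45, 107, 75]
Step 3: VCG payment = max of others' values = 107
Step 4: Surplus = 197 - 107 = 90

90


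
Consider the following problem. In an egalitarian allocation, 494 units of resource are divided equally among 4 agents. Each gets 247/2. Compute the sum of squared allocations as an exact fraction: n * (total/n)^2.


Step 1: Each agent's share = 494/4 = 247/2
Step 2: Square of each share = (247/2)^2 = 61009/4
Step 3: Sum of squares = 4 * 61009/4 = 61009

61009


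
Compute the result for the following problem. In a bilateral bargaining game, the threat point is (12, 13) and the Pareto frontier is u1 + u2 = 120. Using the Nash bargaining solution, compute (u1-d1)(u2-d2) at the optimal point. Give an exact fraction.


Step 1: The Nash solution splits surplus symmetrically above the disagreement point
Step 2: u1 = (total + d1 - d2)/2 = (120 + 12 - 13)/2 = 119/2
Step 3: u2 = (total - d1 + d2)/2 = (120 - 12 + 13)/2 = 121/2
Step 4: Nash product = (119/2 - 12) * (121/2 - 13)
Step 5: = 95/2 * 95/2 = 9025/4

9025/4


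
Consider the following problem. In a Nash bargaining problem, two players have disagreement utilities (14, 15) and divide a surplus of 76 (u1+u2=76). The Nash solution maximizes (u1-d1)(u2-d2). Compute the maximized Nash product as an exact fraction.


Step 1: The Nash solution splits surplus symmetrically above the disagreement point
Step 2: u1 = (total + d1 - d2)/2 = (76 + 14 - 15)/2 = 75/2
Step 3: u2 = (total - d1 + d2)/2 = (76 - 14 + 15)/2 = 77/2
Step 4: Nash product = (75/2 - 14) * (77/2 - 15)
Step 5: = 47/2 * 47/2 = 2209/4

2209/4


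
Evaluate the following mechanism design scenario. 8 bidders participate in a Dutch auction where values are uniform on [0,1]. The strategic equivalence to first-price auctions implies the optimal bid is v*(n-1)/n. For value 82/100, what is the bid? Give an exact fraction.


Step 1: Dutch auctions are strategically equivalent to first-price auctions
Step 2: The equilibrium bid is b(v) = v*(n-1)/n
Step 3: b = 41/50 * 7/8
Step 4: b = 287/400

287/400


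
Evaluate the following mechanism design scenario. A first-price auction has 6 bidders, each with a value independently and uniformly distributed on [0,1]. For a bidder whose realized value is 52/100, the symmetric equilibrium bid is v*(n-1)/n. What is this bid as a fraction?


Step 1: The symmetric BNE bidding function is b(v) = v * (n-1) / n
Step 2: Substitute v = 13/25 and n = 6
Step 3: b = 13/25 * 5/6
Step 4: b = 13/30

13/30


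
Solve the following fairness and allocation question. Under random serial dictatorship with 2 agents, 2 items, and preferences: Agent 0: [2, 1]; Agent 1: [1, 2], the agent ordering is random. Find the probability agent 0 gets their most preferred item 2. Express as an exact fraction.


Step 1: Agent 0 wants item 2
Step 2: There are 2 possible orderings of agents
Step 3: In 2 orderings, agent 0 gets item 2
Step 4: Probability = 2/2 = 1

1


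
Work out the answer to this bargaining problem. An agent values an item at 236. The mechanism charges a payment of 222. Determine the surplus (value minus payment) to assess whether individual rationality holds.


Step 1: Surplus = value - payment = 236 - 222 = 14
Step 2: IR is satisfied (surplus >= 0)

14


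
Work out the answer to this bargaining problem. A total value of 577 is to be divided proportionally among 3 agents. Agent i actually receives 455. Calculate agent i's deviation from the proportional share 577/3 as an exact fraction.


Step 1: Proportional share = 577/3
Step 2: Agent's actual allocation = 455
Step 3: Excess = 455 - 577/3 = 788/3

788/3


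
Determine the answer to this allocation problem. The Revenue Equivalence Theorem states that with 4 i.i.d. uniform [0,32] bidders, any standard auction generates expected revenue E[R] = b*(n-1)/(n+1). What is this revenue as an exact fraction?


Step 1: By Revenue Equivalence, expected revenue = b*(n-1)/(n+1)
Step 2: Substituting n = 4, b = 32
Step 3: Revenue = 32*(4-1)/(4+1) = 32*3/5
Step 4: Revenue = 96/5

96/5


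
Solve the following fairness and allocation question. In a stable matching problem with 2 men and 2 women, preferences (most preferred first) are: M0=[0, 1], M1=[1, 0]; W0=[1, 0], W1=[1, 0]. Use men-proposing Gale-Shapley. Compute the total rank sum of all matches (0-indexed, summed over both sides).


Step 1: Run Gale-Shapley (men propose, women hold best offer):
  M0 proposes to W0; she accepts
  M1 proposes to W1; she accepts
Step 2: Final matching: W0-M0, W1-M1
Step 3: 0-indexed ranks (man's rank of his match, then woman's): 0 + 1 + 0 + 0
Step 4: Total rank sum = 1

1


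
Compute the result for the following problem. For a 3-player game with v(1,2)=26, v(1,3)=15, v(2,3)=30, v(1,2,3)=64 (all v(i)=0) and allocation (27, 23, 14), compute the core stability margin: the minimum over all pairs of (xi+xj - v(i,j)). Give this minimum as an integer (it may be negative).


Step 1: Slack for coalition (1,2): x1+x2 - v12 = 50 - 26 = 24
Step 2: Slack for coalition (1,3): x1+x3 - v13 = 41 - 15 = 26
Step 3: Slack for coalition (2,3): x2+x3 - v23 = 37 - 30 = 7
Step 4: Minimum slack = min(24, 26, 7) = 7, attained by (2,3); no pair can gain by deviating, so the allocation is in the core

7
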